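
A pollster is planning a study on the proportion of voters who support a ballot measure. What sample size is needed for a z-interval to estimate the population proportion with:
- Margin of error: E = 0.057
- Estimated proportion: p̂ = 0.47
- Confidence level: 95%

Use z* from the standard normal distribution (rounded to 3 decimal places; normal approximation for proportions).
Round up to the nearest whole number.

Using z* for proportion z-interval (normal approximation).

For 95% confidence, z* = 1.96 (from standard normal table)

Sample size formula for proportion z-interval: n = z*²p̂(1-p̂)/E²

n = 1.96² × 0.47 × 0.53 / 0.057²
  = 3.8416 × 0.2491 / 0.003249
  = 294.5345

Round up to the nearest whole number: n = 295

295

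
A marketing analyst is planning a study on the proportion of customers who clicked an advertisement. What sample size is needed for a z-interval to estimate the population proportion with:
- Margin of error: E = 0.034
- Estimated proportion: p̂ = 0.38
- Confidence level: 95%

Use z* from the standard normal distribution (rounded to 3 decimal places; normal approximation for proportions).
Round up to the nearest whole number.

Using z* for proportion z-interval (normal approximation).

For 95% confidence, z* = 1.96 (from standard normal table)

Sample size formula for proportion z-interval: n = z*²p̂(1-p̂)/E²

n = 1.96² × 0.38 × 0.62 / 0.034²
  = 3.8416 × 0.2356 / 0.001156
  = 782.9420

Round up to the nearest whole number: n = 783

783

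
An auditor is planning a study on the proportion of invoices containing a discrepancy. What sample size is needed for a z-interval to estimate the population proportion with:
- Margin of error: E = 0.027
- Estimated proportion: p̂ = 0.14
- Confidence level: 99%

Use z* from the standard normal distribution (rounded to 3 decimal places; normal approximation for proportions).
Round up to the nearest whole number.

Using z* for proportion z-interval (normal approximation).

For 99% confidence, z* = 2.576 (from standard normal table)

Sample size formula for proportion z-interval: n = z*²p̂(1-p̂)/E²

n = 2.576² × 0.14 × 0.86 / 0.027²
  = 6.635776 × 0.1204 / 0.000729
  = 1095.9498

Round up to the nearest whole number: n = 1096

1096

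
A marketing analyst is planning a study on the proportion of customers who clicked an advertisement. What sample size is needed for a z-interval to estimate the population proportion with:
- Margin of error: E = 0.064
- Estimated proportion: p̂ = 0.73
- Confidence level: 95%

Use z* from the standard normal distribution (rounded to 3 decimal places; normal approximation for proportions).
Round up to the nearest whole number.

Using z* for proportion z-interval (normal approximation).

For 95% confidence, z* = 1.96 (from standard normal table)

Sample size formula for proportion z-interval: n = z*²p̂(1-p̂)/E²

n = 1.96² × 0.73 × 0.27 / 0.064²
  = 3.8416 × 0.1971 / 0.004096
  = 184.8582

Round up to the nearest whole number: n = 185

185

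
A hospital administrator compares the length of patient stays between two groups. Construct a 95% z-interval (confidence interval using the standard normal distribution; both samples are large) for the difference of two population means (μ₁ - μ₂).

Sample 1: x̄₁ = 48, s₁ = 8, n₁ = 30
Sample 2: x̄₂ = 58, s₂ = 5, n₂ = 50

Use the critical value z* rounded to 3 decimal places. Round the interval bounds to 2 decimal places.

Both samples are large (n₁ = 30 ≥ 30, n₂ = 50 ≥ 30), so a z-interval for the difference of means applies.

Point estimate: x̄₁ - x̄₂ = 48 - 58 = -10

Standard error: SE = √(s₁²/n₁ + s₂²/n₂)
= √(8²/30 + 5²/50)
= √(2.133333 + 0.500000)
= 1.622755

For 95% confidence, z* = 1.96 (from standard normal table)
Margin of error: E = z* × SE = 1.96 × 1.622755 = 3.1806

Z-interval: (x̄₁ - x̄₂) ± E = -10 ± 3.1806 = (-13.1806, -6.8194)

Rounded to 2 decimal places:

(-13.18, -6.82)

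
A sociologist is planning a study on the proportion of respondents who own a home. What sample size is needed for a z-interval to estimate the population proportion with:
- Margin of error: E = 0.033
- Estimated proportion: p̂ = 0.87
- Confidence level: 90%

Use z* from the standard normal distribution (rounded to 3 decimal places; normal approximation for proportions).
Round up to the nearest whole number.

Using z* for proportion z-interval (normal approximation).

For 90% confidence, z* = 1.645 (from standard normal table)

Sample size formula for proportion z-interval: n = z*²p̂(1-p̂)/E²

n = 1.645² × 0.87 × 0.13 / 0.033²
  = 2.706025 × 0.1131 / 0.001089
  = 281.0390

Round up to the nearest whole number: n = 282

282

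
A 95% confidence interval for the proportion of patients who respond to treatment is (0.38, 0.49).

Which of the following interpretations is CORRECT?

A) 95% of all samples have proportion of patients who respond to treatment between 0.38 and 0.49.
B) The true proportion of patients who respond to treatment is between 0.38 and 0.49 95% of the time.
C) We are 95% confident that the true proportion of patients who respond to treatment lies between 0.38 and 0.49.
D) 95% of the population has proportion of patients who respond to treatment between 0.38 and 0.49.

A confidence interval represents our confidence in the procedure, not a probability statement about the parameter.

Key concept: If we repeated this sampling process many times and computed a 95% CI each time, about 95% of those intervals would contain the true population parameter.

For this specific interval (0.38, 0.49):
- Midpoint (point estimate): 0.435
- Margin of error: 0.055

The correct interpretation is the one stating confidence that the true parameter lies in the interval — option C.

C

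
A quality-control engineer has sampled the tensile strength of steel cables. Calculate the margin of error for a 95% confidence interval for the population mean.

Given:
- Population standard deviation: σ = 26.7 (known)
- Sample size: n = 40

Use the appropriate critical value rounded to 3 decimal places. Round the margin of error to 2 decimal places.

The population standard deviation σ is known, so use the z-interval margin of error formula.

For 95% confidence, z* = 1.96 (from standard normal table)

Margin of error formula for z-interval: E = z* × σ/√n

E = 1.96 × 26.7/√40
  = 1.96 × 4.221641
  = 8.2744

Rounded to 2 decimal places:

8.27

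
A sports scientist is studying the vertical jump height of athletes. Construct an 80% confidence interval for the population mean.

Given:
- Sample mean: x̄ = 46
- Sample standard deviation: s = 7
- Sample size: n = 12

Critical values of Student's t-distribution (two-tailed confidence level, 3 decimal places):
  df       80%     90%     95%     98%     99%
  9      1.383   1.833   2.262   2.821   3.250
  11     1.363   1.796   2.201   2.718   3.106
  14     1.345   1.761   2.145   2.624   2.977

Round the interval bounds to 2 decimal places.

The population standard deviation σ is unknown (only the sample standard deviation s is given), so use a t-interval with df = n - 1 = 12 - 1 = 11.

For 80% confidence with df = 11, t* = 1.363 (from t-table)

Standard error: SE = s/√n = 7/√12 = 2.020726

Margin of error: E = t* × SE = 1.363 × 2.020726 = 2.7542

T-interval: x̄ ± E = 46 ± 2.7542 = (43.2458, 48.7542)

Rounded to 2 decimal places:

(43.25, 48.75)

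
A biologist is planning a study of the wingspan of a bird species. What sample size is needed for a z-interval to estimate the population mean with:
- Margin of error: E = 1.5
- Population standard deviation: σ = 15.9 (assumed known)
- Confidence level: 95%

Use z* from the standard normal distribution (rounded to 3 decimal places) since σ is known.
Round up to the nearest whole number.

Using z* since population σ is known (z-interval formula).

For 95% confidence, z* = 1.96 (from standard normal table)

Sample size formula for z-interval: n = (z*σ/E)²

n = (1.96 × 15.9 / 1.5)²
  = (20.776000)²
  = 431.6422

Round up to the nearest whole number: n = 432

432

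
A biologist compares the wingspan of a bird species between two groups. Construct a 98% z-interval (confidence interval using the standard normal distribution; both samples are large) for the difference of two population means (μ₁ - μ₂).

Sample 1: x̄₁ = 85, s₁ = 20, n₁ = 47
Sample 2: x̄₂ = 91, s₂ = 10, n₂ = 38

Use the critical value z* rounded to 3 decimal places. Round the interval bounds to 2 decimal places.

Both samples are large (n₁ = 47 ≥ 30, n₂ = 38 ≥ 30), so a z-interval for the difference of means applies.

Point estimate: x̄₁ - x̄₂ = 85 - 91 = -6

Standard error: SE = √(s₁²/n₁ + s₂²/n₂)
= √(20²/47 + 10²/38)
= √(8.510638 + 2.631579)
= 3.337996

For 98% confidence, z* = 2.326 (from standard normal table)
Margin of error: E = z* × SE = 2.326 × 3.337996 = 7.7642

Z-interval: (x̄₁ - x̄₂) ± E = -6 ± 7.7642 = (-13.7642, 1.7642)

Rounded to 2 decimal places:

(-13.76, 1.76)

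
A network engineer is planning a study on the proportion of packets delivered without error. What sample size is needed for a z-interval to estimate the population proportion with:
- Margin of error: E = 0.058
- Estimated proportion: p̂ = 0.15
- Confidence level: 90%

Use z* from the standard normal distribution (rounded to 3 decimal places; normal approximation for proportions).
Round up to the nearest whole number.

Using z* for proportion z-interval (normal approximation).

For 90% confidence, z* = 1.645 (from standard normal table)

Sample size formula for proportion z-interval: n = z*²p̂(1-p̂)/E²

n = 1.645² × 0.15 × 0.85 / 0.058²
  = 2.706025 × 0.1275 / 0.003364
  = 102.5619

Round up to the nearest whole number: n = 103

103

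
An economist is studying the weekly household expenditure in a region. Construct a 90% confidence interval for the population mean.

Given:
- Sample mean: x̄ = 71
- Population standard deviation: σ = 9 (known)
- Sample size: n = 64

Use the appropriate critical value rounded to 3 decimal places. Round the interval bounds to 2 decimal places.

The population standard deviation σ is known, so use a z-interval (standard normal critical value).

For 90% confidence, z* = 1.645 (from standard normal table)

Standard error: SE = σ/√n = 9/√64 = 1.125000

Margin of error: E = z* × SE = 1.645 × 1.125000 = 1.8506

Z-interval: x̄ ± E = 71 ± 1.8506 = (69.1494, 72.8506)

Rounded to 2 decimal places:

(69.15, 72.85)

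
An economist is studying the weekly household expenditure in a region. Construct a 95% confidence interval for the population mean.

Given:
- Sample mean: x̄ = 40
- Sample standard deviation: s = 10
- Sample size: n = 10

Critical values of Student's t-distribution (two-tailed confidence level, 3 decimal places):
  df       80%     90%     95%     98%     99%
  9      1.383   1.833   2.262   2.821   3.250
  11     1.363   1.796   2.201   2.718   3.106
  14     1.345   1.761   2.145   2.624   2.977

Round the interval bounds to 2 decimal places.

The population standard deviation σ is unknown (only the sample standard deviation s is given), so use a t-interval with df = n - 1 = 10 - 1 = 9.

For 95% confidence with df = 9, t* = 2.262 (from t-table)

Standard error: SE = s/√n = 10/√10 = 3.162278

Margin of error: E = t* × SE = 2.262 × 3.162278 = 7.1531

T-interval: x̄ ± E = 40 ± 7.1531 = (32.8469, 47.1531)

Rounded to 2 decimal places:

(32.85, 47.15)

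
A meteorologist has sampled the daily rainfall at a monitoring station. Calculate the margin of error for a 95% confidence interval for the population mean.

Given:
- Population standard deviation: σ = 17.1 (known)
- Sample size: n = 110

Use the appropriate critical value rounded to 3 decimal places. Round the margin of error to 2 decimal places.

The population standard deviation σ is known, so use the z-interval margin of error formula.

For 95% confidence, z* = 1.96 (from standard normal table)

Margin of error formula for z-interval: E = z* × σ/√n

E = 1.96 × 17.1/√110
  = 1.96 × 1.630421
  = 3.1956

Rounded to 2 decimal places:

3.20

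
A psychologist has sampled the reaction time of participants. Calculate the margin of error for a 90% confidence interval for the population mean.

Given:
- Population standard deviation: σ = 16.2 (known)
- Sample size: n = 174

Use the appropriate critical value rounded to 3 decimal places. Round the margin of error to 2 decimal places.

The population standard deviation σ is known, so use the z-interval margin of error formula.

For 90% confidence, z* = 1.645 (from standard normal table)

Margin of error formula for z-interval: E = z* × σ/√n

E = 1.645 × 16.2/√174
  = 1.645 × 1.228119
  = 2.0203

Rounded to 2 decimal places:

2.02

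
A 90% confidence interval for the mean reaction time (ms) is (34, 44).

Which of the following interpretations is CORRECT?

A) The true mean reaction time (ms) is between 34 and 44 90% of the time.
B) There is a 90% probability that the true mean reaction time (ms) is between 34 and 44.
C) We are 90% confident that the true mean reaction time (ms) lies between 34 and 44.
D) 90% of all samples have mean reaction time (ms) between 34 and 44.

A confidence interval represents our confidence in the procedure, not a probability statement about the parameter.

Key concept: If we repeated this sampling process many times and computed a 90% CI each time, about 90% of those intervals would contain the true population parameter.

For this specific interval (34, 44):
- Midpoint (point estimate): 39
- Margin of error: 5

The correct interpretation is the one stating confidence that the true parameter lies in the interval — option C.

C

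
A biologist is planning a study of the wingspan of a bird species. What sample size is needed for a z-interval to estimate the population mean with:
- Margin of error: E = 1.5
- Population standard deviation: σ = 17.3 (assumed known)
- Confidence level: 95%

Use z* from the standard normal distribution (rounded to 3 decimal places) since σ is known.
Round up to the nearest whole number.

Using z* since population σ is known (z-interval formula).

For 95% confidence, z* = 1.96 (from standard normal table)

Sample size formula for z-interval: n = (z*σ/E)²

n = (1.96 × 17.3 / 1.5)²
  = (22.605333)²
  = 511.0011

Round up to the nearest whole number: n = 512

512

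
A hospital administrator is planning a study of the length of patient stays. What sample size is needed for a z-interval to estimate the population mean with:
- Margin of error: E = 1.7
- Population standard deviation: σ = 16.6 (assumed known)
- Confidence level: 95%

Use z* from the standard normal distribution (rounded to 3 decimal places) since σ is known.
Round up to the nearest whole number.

Using z* since population σ is known (z-interval formula).

For 95% confidence, z* = 1.96 (from standard normal table)

Sample size formula for z-interval: n = (z*σ/E)²

n = (1.96 × 16.6 / 1.7)²
  = (19.138824)²
  = 366.2946

Round up to the nearest whole number: n = 367

367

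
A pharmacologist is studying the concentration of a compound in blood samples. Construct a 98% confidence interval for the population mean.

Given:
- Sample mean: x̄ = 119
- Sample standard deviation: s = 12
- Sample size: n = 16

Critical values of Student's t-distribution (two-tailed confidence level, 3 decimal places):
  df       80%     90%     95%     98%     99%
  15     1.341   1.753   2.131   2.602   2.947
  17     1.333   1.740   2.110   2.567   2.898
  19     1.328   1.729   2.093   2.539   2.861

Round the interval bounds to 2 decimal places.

The population standard deviation σ is unknown (only the sample standard deviation s is given), so use a t-interval with df = n - 1 = 16 - 1 = 15.

For 98% confidence with df = 15, t* = 2.602 (from t-table)

Standard error: SE = s/√n = 12/√16 = 3.000000

Margin of error: E = t* × SE = 2.602 × 3.000000 = 7.8060

T-interval: x̄ ± E = 119 ± 7.8060 = (111.1940, 126.8060)

Rounded to 2 decimal places:

(111.19, 126.81)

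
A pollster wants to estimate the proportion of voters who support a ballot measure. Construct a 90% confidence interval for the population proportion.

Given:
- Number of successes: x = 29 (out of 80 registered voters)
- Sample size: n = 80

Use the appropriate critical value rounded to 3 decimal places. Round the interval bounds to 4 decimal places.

Sample proportion: p̂ = 29/80 = 0.362500

Check conditions for normal approximation:
  np̂ = 29 ≥ 10 ✓
  n(1-p̂) = 51 ≥ 10 ✓

The sample is large enough, so use a z-interval (normal approximation) for the proportion.

For 90% confidence, z* = 1.645 (from standard normal table)

Standard error: SE = √(p̂(1-p̂)/n) = √(0.362500×0.637500/80) = 0.05374637

Margin of error: E = z* × SE = 1.645 × 0.05374637 = 0.088413

Z-interval: p̂ ± E = 0.362500 ± 0.088413 = (0.274087, 0.450913)

Rounded to 4 decimal places:

(0.2741, 0.4509)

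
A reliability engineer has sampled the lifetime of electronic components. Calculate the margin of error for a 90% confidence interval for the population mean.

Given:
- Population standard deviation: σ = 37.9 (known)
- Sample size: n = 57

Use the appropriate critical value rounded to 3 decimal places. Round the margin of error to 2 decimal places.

The population standard deviation σ is known, so use the z-interval margin of error formula.

For 90% confidence, z* = 1.645 (from standard normal table)

Margin of error formula for z-interval: E = z* × σ/√n

E = 1.645 × 37.9/√57
  = 1.645 × 5.019978
  = 8.2579

Rounded to 2 decimal places:

8.26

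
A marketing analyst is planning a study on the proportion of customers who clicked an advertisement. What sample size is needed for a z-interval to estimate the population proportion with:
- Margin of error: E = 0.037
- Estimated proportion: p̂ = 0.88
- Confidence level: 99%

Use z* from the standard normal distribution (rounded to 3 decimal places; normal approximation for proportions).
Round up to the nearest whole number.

Using z* for proportion z-interval (normal approximation).

For 99% confidence, z* = 2.576 (from standard normal table)

Sample size formula for proportion z-interval: n = z*²p̂(1-p̂)/E²

n = 2.576² × 0.88 × 0.12 / 0.037²
  = 6.635776 × 0.1056 / 0.001369
  = 511.8612

Round up to the nearest whole number: n = 512

512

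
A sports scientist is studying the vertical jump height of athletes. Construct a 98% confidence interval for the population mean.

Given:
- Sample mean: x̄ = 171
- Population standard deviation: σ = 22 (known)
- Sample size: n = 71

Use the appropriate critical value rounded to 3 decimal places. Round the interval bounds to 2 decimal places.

The population standard deviation σ is known, so use a z-interval (standard normal critical value).

For 98% confidence, z* = 2.326 (from standard normal table)

Standard error: SE = σ/√n = 22/√71 = 2.610920

Margin of error: E = z* × SE = 2.326 × 2.610920 = 6.0730

Z-interval: x̄ ± E = 171 ± 6.0730 = (164.9270, 177.0730)

Rounded to 2 decimal places:

(164.93, 177.07)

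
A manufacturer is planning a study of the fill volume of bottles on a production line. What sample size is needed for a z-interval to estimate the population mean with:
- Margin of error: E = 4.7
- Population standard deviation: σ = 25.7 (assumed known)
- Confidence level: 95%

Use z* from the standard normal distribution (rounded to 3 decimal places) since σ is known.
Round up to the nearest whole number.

Using z* since population σ is known (z-interval formula).

For 95% confidence, z* = 1.96 (from standard normal table)

Sample size formula for z-interval: n = (z*σ/E)²

n = (1.96 × 25.7 / 4.7)²
  = (10.717447)²
  = 114.8637

Round up to the nearest whole number: n = 115

115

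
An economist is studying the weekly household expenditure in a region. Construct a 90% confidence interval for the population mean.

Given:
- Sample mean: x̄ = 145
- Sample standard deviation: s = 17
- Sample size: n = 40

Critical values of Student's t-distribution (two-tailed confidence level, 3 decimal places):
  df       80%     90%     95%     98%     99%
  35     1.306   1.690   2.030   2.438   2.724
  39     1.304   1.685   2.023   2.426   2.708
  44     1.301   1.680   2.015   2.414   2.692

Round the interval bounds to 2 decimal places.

The population standard deviation σ is unknown (only the sample standard deviation s is given), so use a t-interval with df = n - 1 = 40 - 1 = 39.

For 90% confidence with df = 39, t* = 1.685 (from t-table)

Standard error: SE = s/√n = 17/√40 = 2.687936

Margin of error: E = t* × SE = 1.685 × 2.687936 = 4.5292

T-interval: x̄ ± E = 145 ± 4.5292 = (140.4708, 149.5292)

Rounded to 2 decimal places:

(140.47, 149.53)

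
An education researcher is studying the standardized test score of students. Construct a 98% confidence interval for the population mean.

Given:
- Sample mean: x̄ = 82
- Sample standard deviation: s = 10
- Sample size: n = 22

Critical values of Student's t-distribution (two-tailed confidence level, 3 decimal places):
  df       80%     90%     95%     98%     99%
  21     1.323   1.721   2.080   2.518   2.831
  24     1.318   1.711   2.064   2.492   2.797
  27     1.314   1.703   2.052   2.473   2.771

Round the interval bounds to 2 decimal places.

The population standard deviation σ is unknown (only the sample standard deviation s is given), so use a t-interval with df = n - 1 = 22 - 1 = 21.

For 98% confidence with df = 21, t* = 2.518 (from t-table)

Standard error: SE = s/√n = 10/√22 = 2.132007

Margin of error: E = t* × SE = 2.518 × 2.132007 = 5.3684

T-interval: x̄ ± E = 82 ± 5.3684 = (76.6316, 87.3684)

Rounded to 2 decimal places:

(76.63, 87.37)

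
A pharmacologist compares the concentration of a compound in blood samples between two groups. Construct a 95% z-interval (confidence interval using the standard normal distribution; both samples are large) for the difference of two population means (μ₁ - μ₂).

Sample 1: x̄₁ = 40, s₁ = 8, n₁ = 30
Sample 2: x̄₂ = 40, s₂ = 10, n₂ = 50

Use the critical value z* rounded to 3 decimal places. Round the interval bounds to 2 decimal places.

Both samples are large (n₁ = 30 ≥ 30, n₂ = 50 ≥ 30), so a z-interval for the difference of means applies.

Point estimate: x̄₁ - x̄₂ = 40 - 40 = 0

Standard error: SE = √(s₁²/n₁ + s₂²/n₂)
= √(8²/30 + 10²/50)
= √(2.133333 + 2.000000)
= 2.033060

For 95% confidence, z* = 1.96 (from standard normal table)
Margin of error: E = z* × SE = 1.96 × 2.033060 = 3.9848

Z-interval: (x̄₁ - x̄₂) ± E = 0 ± 3.9848 = (-3.9848, 3.9848)

Rounded to 2 decimal places:

(-3.98, 3.98)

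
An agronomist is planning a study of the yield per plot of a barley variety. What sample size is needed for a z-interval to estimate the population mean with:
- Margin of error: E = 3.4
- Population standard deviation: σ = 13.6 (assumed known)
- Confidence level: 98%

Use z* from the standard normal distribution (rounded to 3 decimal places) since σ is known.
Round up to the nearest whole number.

Using z* since population σ is known (z-interval formula).

For 98% confidence, z* = 2.326 (from standard normal table)

Sample size formula for z-interval: n = (z*σ/E)²

n = (2.326 × 13.6 / 3.4)²
  = (9.304000)²
  = 86.5644

Round up to the nearest whole number: n = 87

87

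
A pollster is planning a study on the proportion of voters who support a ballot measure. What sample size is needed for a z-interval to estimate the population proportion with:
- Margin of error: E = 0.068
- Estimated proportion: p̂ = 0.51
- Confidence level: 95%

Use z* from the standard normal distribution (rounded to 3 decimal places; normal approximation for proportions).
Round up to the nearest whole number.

Using z* for proportion z-interval (normal approximation).

For 95% confidence, z* = 1.96 (from standard normal table)

Sample size formula for proportion z-interval: n = z*²p̂(1-p̂)/E²

n = 1.96² × 0.51 × 0.49 / 0.068²
  = 3.8416 × 0.2499 / 0.004624
  = 207.6159

Round up to the nearest whole number: n = 208

208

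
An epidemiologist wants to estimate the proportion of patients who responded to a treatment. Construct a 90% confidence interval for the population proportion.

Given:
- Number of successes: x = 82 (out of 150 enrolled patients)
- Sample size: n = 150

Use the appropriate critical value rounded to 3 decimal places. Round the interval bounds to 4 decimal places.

Sample proportion: p̂ = 82/150 = 0.546667

Check conditions for normal approximation:
  np̂ = 82 ≥ 10 ✓
  n(1-p̂) = 68 ≥ 10 ✓

The sample is large enough, so use a z-interval (normal approximation) for the proportion.

For 90% confidence, z* = 1.645 (from standard normal table)

Standard error: SE = √(p̂(1-p̂)/n) = √(0.546667×0.453333/150) = 0.04064663

Margin of error: E = z* × SE = 1.645 × 0.04064663 = 0.066864

Z-interval: p̂ ± E = 0.546667 ± 0.066864 = (0.479803, 0.613530)

Rounded to 4 decimal places:

(0.4798, 0.6135)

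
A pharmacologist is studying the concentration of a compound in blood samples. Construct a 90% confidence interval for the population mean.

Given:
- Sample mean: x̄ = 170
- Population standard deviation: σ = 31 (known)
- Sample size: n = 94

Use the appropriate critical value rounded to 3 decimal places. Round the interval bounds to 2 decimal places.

The population standard deviation σ is known, so use a z-interval (standard normal critical value).

For 90% confidence, z* = 1.645 (from standard normal table)

Standard error: SE = σ/√n = 31/√94 = 3.197406

Margin of error: E = z* × SE = 1.645 × 3.197406 = 5.2597

Z-interval: x̄ ± E = 170 ± 5.2597 = (164.7403, 175.2597)

Rounded to 2 decimal places:

(164.74, 175.26)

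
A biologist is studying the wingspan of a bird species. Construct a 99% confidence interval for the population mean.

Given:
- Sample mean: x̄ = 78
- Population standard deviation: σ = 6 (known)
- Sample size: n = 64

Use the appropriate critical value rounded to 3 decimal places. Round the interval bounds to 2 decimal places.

The population standard deviation σ is known, so use a z-interval (standard normal critical value).

For 99% confidence, z* = 2.576 (from standard normal table)

Standard error: SE = σ/√n = 6/√64 = 0.750000

Margin of error: E = z* × SE = 2.576 × 0.750000 = 1.9320

Z-interval: x̄ ± E = 78 ± 1.9320 = (76.0680, 79.9320)

Rounded to 2 decimal places:

(76.07, 79.93)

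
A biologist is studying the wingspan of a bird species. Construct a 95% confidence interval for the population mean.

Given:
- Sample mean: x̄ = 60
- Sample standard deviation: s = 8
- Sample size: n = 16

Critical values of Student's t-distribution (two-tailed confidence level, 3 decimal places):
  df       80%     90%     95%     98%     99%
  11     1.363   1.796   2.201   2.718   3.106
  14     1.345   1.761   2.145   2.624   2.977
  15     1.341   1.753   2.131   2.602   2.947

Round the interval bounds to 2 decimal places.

The population standard deviation σ is unknown (only the sample standard deviation s is given), so use a t-interval with df = n - 1 = 16 - 1 = 15.

For 95% confidence with df = 15, t* = 2.131 (from t-table)

Standard error: SE = s/√n = 8/√16 = 2.000000

Margin of error: E = t* × SE = 2.131 × 2.000000 = 4.2620

T-interval: x̄ ± E = 60 ± 4.2620 = (55.7380, 64.2620)

Rounded to 2 decimal places:

(55.74, 64.26)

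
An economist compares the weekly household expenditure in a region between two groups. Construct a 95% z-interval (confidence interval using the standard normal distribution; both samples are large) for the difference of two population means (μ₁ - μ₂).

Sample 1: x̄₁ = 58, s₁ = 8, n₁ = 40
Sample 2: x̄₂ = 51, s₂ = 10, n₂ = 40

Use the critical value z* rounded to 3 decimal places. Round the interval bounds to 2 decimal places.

Both samples are large (n₁ = 40 ≥ 30, n₂ = 40 ≥ 30), so a z-interval for the difference of means applies.

Point estimate: x̄₁ - x̄₂ = 58 - 51 = 7

Standard error: SE = √(s₁²/n₁ + s₂²/n₂)
= √(8²/40 + 10²/40)
= √(1.600000 + 2.500000)
= 2.024846

For 95% confidence, z* = 1.96 (from standard normal table)
Margin of error: E = z* × SE = 1.96 × 2.024846 = 3.9687

Z-interval: (x̄₁ - x̄₂) ± E = 7 ± 3.9687 = (3.0313, 10.9687)

Rounded to 2 decimal places:

(3.03, 10.97)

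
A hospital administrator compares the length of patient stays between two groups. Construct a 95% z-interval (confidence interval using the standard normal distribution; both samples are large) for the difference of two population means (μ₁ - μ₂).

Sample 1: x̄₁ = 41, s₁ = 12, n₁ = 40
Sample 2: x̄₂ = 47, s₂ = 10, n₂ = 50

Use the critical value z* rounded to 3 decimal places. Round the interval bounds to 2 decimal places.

Both samples are large (n₁ = 40 ≥ 30, n₂ = 50 ≥ 30), so a z-interval for the difference of means applies.

Point estimate: x̄₁ - x̄₂ = 41 - 47 = -6

Standard error: SE = √(s₁²/n₁ + s₂²/n₂)
= √(12²/40 + 10²/50)
= √(3.600000 + 2.000000)
= 2.366432

For 95% confidence, z* = 1.96 (from standard normal table)
Margin of error: E = z* × SE = 1.96 × 2.366432 = 4.6382

Z-interval: (x̄₁ - x̄₂) ± E = -6 ± 4.6382 = (-10.6382, -1.3618)

Rounded to 2 decimal places:

(-10.64, -1.36)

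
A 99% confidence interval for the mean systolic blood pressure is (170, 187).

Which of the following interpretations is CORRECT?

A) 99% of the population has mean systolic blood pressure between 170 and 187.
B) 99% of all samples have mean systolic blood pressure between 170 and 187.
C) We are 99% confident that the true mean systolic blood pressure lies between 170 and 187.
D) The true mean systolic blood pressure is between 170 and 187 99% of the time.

A confidence interval represents our confidence in the procedure, not a probability statement about the parameter.

Key concept: If we repeated this sampling process many times and computed a 99% CI each time, about 99% of those intervals would contain the true population parameter.

For this specific interval (170, 187):
- Midpoint (point estimate): 178.5
- Margin of error: 8.5

The correct interpretation is the one stating confidence that the true parameter lies in the interval — option C.

C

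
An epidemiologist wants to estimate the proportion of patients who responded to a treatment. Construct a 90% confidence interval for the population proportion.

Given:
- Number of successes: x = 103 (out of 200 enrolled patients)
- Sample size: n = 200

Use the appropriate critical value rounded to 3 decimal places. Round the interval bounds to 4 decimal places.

Sample proportion: p̂ = 103/200 = 0.515000

Check conditions for normal approximation:
  np̂ = 103 ≥ 10 ✓
  n(1-p̂) = 97 ≥ 10 ✓

The sample is large enough, so use a z-interval (normal approximation) for the proportion.

For 90% confidence, z* = 1.645 (from standard normal table)

Standard error: SE = √(p̂(1-p̂)/n) = √(0.515000×0.485000/200) = 0.03533943

Margin of error: E = z* × SE = 1.645 × 0.03533943 = 0.058133

Z-interval: p̂ ± E = 0.515000 ± 0.058133 = (0.456867, 0.573133)

Rounded to 4 decimal places:

(0.4569, 0.5731)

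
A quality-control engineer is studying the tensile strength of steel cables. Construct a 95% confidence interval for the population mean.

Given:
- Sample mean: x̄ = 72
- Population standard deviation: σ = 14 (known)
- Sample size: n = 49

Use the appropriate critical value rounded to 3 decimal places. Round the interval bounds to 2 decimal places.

The population standard deviation σ is known, so use a z-interval (standard normal critical value).

For 95% confidence, z* = 1.96 (from standard normal table)

Standard error: SE = σ/√n = 14/√49 = 2.000000

Margin of error: E = z* × SE = 1.96 × 2.000000 = 3.9200

Z-interval: x̄ ± E = 72 ± 3.9200 = (68.0800, 75.9200)

Rounded to 2 decimal places:

(68.08, 75.92)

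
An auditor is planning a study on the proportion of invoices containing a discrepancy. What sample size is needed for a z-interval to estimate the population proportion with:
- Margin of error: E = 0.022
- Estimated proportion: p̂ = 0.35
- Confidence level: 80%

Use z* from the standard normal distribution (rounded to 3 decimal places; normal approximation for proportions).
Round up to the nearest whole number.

Using z* for proportion z-interval (normal approximation).

For 80% confidence, z* = 1.282 (from standard normal table)

Sample size formula for proportion z-interval: n = z*²p̂(1-p̂)/E²

n = 1.282² × 0.35 × 0.65 / 0.022²
  = 1.643524 × 0.2275 / 0.000484
  = 772.5242

Round up to the nearest whole number: n = 773

773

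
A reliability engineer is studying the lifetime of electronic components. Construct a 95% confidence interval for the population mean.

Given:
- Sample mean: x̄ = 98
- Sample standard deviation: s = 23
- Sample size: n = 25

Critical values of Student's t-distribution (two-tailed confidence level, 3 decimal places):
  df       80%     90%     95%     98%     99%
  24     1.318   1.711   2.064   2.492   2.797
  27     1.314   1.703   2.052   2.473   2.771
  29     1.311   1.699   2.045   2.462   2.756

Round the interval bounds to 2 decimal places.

The population standard deviation σ is unknown (only the sample standard deviation s is given), so use a t-interval with df = n - 1 = 25 - 1 = 24.

For 95% confidence with df = 24, t* = 2.064 (from t-table)

Standard error: SE = s/√n = 23/√25 = 4.600000

Margin of error: E = t* × SE = 2.064 × 4.600000 = 9.4944

T-interval: x̄ ± E = 98 ± 9.4944 = (88.5056, 107.4944)

Rounded to 2 decimal places:

(88.51, 107.49)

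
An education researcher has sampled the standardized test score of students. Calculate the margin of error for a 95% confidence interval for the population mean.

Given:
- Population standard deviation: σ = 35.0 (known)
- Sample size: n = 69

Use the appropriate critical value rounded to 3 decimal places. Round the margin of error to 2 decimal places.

The population standard deviation σ is known, so use the z-interval margin of error formula.

For 95% confidence, z* = 1.96 (from standard normal table)

Margin of error formula for z-interval: E = z* × σ/√n

E = 1.96 × 35.0/√69
  = 1.96 × 4.213505
  = 8.2585

Rounded to 2 decimal places:

8.26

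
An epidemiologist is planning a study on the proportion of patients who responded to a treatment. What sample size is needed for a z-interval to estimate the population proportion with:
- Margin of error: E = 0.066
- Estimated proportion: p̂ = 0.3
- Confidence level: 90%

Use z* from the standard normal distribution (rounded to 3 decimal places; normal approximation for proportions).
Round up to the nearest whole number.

Using z* for proportion z-interval (normal approximation).

For 90% confidence, z* = 1.645 (from standard normal table)

Sample size formula for proportion z-interval: n = z*²p̂(1-p̂)/E²

n = 1.645² × 0.3 × 0.7 / 0.066²
  = 2.706025 × 0.21 / 0.004356
  = 130.4558

Round up to the nearest whole number: n = 131

131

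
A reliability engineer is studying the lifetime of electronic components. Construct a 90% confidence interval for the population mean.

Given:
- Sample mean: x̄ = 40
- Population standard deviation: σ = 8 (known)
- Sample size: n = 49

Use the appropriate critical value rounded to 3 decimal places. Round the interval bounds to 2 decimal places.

The population standard deviation σ is known, so use a z-interval (standard normal critical value).

For 90% confidence, z* = 1.645 (from standard normal table)

Standard error: SE = σ/√n = 8/√49 = 1.142857

Margin of error: E = z* × SE = 1.645 × 1.142857 = 1.8800

Z-interval: x̄ ± E = 40 ± 1.8800 = (38.1200, 41.8800)

Rounded to 2 decimal places:

(38.12, 41.88)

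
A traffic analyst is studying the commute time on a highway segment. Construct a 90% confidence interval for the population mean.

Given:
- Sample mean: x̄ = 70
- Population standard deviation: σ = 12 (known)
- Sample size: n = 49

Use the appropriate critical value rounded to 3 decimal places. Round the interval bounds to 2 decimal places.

The population standard deviation σ is known, so use a z-interval (standard normal critical value).

For 90% confidence, z* = 1.645 (from standard normal table)

Standard error: SE = σ/√n = 12/√49 = 1.714286

Margin of error: E = z* × SE = 1.645 × 1.714286 = 2.8200

Z-interval: x̄ ± E = 70 ± 2.8200 = (67.1800, 72.8200)

Rounded to 2 decimal places:

(67.18, 72.82)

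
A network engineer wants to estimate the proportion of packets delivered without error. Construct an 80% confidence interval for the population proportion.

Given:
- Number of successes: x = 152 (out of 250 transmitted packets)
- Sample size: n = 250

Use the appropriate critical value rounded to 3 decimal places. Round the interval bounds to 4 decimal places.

Sample proportion: p̂ = 152/250 = 0.608000

Check conditions for normal approximation:
  np̂ = 152 ≥ 10 ✓
  n(1-p̂) = 98 ≥ 10 ✓

The sample is large enough, so use a z-interval (normal approximation) for the proportion.

For 80% confidence, z* = 1.282 (from standard normal table)

Standard error: SE = √(p̂(1-p̂)/n) = √(0.608000×0.392000/250) = 0.03087627

Margin of error: E = z* × SE = 1.282 × 0.03087627 = 0.039583

Z-interval: p̂ ± E = 0.608000 ± 0.039583 = (0.568417, 0.647583)

Rounded to 4 decimal places:

(0.5684, 0.6476)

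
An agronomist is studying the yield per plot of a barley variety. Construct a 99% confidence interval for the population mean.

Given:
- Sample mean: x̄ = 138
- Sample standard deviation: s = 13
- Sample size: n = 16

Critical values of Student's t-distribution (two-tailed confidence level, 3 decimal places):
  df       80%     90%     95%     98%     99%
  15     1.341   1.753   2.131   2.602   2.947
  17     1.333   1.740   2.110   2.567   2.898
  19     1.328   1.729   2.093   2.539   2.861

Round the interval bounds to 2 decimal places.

The population standard deviation σ is unknown (only the sample standard deviation s is given), so use a t-interval with df = n - 1 = 16 - 1 = 15.

For 99% confidence with df = 15, t* = 2.947 (from t-table)

Standard error: SE = s/√n = 13/√16 = 3.250000

Margin of error: E = t* × SE = 2.947 × 3.250000 = 9.5777

T-interval: x̄ ± E = 138 ± 9.5777 = (128.4222, 147.5778)

Rounded to 2 decimal places:

(128.42, 147.58)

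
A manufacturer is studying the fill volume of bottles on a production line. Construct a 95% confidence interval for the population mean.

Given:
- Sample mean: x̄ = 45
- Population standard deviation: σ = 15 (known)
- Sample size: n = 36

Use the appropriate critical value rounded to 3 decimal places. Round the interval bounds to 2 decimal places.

The population standard deviation σ is known, so use a z-interval (standard normal critical value).

For 95% confidence, z* = 1.96 (from standard normal table)

Standard error: SE = σ/√n = 15/√36 = 2.500000

Margin of error: E = z* × SE = 1.96 × 2.500000 = 4.9000

Z-interval: x̄ ± E = 45 ± 4.9000 = (40.1000, 49.9000)

Rounded to 2 decimal places:

(40.10, 49.90)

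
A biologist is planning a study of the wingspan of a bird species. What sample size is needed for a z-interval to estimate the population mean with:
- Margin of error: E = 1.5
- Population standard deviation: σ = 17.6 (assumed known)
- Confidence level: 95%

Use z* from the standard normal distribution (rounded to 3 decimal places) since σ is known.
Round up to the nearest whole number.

Using z* since population σ is known (z-interval formula).

For 95% confidence, z* = 1.96 (from standard normal table)

Sample size formula for z-interval: n = (z*σ/E)²

n = (1.96 × 17.6 / 1.5)²
  = (22.997333)²
  = 528.8773

Round up to the nearest whole number: n = 529

529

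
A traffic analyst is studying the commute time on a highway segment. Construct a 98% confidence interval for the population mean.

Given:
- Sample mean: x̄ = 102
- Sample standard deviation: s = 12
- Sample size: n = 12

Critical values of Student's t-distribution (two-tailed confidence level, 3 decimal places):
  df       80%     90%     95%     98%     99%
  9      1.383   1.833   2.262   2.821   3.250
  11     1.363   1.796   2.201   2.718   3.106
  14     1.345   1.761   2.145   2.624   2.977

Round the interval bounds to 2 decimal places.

The population standard deviation σ is unknown (only the sample standard deviation s is given), so use a t-interval with df = n - 1 = 12 - 1 = 11.

For 98% confidence with df = 11, t* = 2.718 (from t-table)

Standard error: SE = s/√n = 12/√12 = 3.464102

Margin of error: E = t* × SE = 2.718 × 3.464102 = 9.4154

T-interval: x̄ ± E = 102 ± 9.4154 = (92.5846, 111.4154)

Rounded to 2 decimal places:

(92.58, 111.42)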